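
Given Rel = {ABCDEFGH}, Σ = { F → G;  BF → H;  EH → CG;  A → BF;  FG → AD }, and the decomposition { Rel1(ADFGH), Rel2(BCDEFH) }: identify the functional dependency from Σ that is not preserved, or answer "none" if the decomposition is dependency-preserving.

EH → CG

Check EH → CG: no single fragment contains all of {CEGH}, and the restricted closure of {EH} across the fragments never reaches {CG}.
F → G is preserved.
BF → H is preserved.
A → BF is preserved.
FG → AD is preserved.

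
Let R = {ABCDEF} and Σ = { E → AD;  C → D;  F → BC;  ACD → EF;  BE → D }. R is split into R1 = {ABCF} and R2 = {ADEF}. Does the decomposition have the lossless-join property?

Yes

Common attributes: R1 ∩ R2 = {AF}.
Closure of {AF}: F → BC applies, adding BC; C → D applies, adding D; ACD → EF applies, adding E. So (AF)⁺ = {ABCDEF}.
This closure contains every attribute of R1, so R1 ∩ R2 → R1. The join is lossless.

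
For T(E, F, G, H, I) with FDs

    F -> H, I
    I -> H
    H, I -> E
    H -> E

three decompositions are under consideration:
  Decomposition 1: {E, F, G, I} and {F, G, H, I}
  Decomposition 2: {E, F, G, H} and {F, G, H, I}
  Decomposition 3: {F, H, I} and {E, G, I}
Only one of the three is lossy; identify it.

Decomposition 3

Decomposition 1: common = {F, G, I}, closure = {E, F, G, H, I} → lossless.
Decomposition 2: common = {F, G, H}, closure = {E, F, G, H, I} → lossless.
Decomposition 3: common = {I}, closure = {E, H, I} → lossy.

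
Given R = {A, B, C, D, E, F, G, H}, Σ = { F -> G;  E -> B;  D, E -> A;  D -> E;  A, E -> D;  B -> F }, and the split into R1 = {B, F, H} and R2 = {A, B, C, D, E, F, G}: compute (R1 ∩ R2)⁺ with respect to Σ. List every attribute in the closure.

B, F, G

R1 ∩ R2 = {B, F}.
F → G applies, adding G
Closure: {B, F, G}.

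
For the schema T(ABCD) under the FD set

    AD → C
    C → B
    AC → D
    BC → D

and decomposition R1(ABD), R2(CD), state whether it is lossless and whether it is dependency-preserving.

lossy and not dependency-preserving

Lossless test: (D)⁺ = {D}, which is a superkey of neither fragment — lossy.
Dependency preservation: the restricted closure of {AD} across the fragments never reaches {C}, so AD → C cannot be enforced without a join — not preserved.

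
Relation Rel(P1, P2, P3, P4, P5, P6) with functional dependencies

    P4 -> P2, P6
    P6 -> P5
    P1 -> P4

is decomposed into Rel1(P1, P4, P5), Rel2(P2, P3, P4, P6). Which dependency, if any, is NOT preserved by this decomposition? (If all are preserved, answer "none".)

Check P6 → P5: no single fragment contains all of {P5, P6}, and the restricted closure of {P6} across the fragments never reaches {P5}.
P4 → P2, P6 is preserved.
P1 → P4 is preserved.

P6 -> P5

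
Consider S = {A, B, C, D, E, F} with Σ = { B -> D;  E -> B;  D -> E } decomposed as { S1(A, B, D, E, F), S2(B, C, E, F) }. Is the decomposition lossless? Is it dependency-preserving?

Lossless test: (B, E, F)⁺ = {B, D, E, F}, which is a superkey of neither fragment — lossy.
Dependency preservation: every FD's attributes lie within a single fragment, so each can be enforced locally — preserved.

lossy but dependency-preserving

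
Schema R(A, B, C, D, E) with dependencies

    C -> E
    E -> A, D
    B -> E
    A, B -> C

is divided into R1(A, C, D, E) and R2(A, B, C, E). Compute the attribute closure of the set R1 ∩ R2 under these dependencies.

R1 ∩ R2 = {A, C, E}.
E → A, D applies, adding D
Closure: {A, C, D, E}.

A, C, D, E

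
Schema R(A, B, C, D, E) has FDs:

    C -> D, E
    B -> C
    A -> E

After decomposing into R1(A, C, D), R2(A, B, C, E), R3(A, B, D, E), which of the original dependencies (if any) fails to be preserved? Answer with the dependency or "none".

none

C → D, E: restricted closure across fragments reaches D, E.
B → C lies within R2.
A → E lies within R2.
Every dependency is enforceable on the fragments, so the decomposition is dependency-preserving.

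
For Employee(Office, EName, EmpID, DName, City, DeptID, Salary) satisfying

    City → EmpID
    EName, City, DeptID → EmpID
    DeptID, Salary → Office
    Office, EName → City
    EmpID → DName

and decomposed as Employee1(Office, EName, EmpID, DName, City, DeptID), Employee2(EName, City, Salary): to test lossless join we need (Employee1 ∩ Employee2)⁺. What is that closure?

Employee1 ∩ Employee2 = {EName, City}.
City → EmpID applies, adding EmpID
EmpID → DName applies, adding DName
Closure: {EName, EmpID, DName, City}.

EName, EmpID, DName, City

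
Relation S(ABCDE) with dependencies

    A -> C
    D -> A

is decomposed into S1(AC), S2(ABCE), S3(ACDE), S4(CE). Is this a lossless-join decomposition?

Chase test. Columns are ABCDE; row i has aⱼ where attribute j ∈ Si, else bᵢⱼ.
Initial tableau (one row per fragment):
  row 1: a1 b12 a3 b14 b15
  row 2: a1 a2 a3 b24 a5
  row 3: a1 b32 a3 a4 a5
  row 4: b41 b42 a3 b44 a5
No row becomes fully distinguished — the join is lossy.

No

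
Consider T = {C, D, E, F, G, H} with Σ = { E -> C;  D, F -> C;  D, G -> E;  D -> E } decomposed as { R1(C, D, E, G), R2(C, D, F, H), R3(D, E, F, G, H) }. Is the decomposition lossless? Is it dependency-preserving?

lossless and dependency-preserving

Lossless test (chase): Rows 1 and 3 agree on E; apply E→C and equate their C entries. Rows 1 and 2 agree on D; apply D→E and equate their E entries. Row 3 is now all distinguished symbols — the join is lossless.
Dependency preservation: every FD's attributes lie within a single fragment, so each can be enforced locally — preserved.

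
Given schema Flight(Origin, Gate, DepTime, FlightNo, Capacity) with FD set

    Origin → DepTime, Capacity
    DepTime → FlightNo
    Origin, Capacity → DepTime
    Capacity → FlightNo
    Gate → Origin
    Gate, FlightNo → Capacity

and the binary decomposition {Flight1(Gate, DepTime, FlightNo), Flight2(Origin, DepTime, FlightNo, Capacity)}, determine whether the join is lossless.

No

Common attributes: Flight1 ∩ Flight2 = {DepTime, FlightNo}.
No dependency enlarges {DepTime, FlightNo}, so (DepTime, FlightNo)⁺ = {DepTime, FlightNo}.
The closure contains neither all of Flight1 = {Gate, DepTime, FlightNo} nor all of Flight2 = {Origin, DepTime, FlightNo, Capacity}, so the common attributes are not a superkey of either fragment. The join is lossy.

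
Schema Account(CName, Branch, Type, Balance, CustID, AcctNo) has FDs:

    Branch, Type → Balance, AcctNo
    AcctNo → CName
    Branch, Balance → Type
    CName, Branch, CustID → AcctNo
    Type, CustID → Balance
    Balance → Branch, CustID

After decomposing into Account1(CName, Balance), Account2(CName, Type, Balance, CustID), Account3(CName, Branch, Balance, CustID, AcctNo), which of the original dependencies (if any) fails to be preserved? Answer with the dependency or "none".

Check Branch, Type → Balance, AcctNo: no single fragment contains all of {Branch, Type, Balance, AcctNo}, and the restricted closure of {Branch, Type} across the fragments never reaches {Balance, AcctNo}.
AcctNo → CName is preserved.
Branch, Balance → Type is preserved.
CName, Branch, CustID → AcctNo is preserved.
Type, CustID → Balance is preserved.
Balance → Branch, CustID is preserved.

Branch, Type → Balance, AcctNo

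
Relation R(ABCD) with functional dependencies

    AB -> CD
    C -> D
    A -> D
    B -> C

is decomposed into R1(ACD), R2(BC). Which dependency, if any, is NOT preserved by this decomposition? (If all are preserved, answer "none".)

none

AB → CD: restricted closure across fragments reaches CD.
C → D lies within R1.
A → D lies within R1.
B → C lies within R2.
Every dependency is enforceable on the fragments, so the decomposition is dependency-preserving.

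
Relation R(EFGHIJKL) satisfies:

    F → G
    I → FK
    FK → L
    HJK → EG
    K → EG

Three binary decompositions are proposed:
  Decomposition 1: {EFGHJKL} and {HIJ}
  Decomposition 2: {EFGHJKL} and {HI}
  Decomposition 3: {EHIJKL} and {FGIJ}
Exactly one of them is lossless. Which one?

Decomposition 3

Decomposition 1: common = {HJ}, closure = {HJ} → lossy.
Decomposition 2: common = {H}, closure = {H} → lossy.
Decomposition 3: common = {IJ}, closure = {EFGIJKL} → lossless.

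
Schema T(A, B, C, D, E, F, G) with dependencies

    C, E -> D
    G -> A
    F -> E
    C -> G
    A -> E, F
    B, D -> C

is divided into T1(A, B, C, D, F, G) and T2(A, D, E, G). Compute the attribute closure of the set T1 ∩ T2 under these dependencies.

A, D, E, F, G

T1 ∩ T2 = {A, D, G}.
A → E, F applies, adding E, F
Closure: {A, D, E, F, G}.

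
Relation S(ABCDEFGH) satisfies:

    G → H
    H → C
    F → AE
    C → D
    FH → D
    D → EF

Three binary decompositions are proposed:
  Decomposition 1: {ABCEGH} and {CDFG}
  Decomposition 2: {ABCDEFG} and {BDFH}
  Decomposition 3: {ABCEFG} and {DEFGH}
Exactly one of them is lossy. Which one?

Decomposition 2

Decomposition 1: common = {CG}, closure = {ACDEFGH} → lossless.
Decomposition 2: common = {BDF}, closure = {ABDEF} → lossy.
Decomposition 3: common = {EFG}, closure = {ACDEFGH} → lossless.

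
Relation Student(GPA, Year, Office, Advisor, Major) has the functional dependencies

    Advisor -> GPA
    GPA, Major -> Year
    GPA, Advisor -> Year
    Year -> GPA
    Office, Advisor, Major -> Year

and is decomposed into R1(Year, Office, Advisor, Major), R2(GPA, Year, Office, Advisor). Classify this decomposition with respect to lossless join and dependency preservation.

lossless but not dependency-preserving

Lossless test: (Year, Office, Advisor)⁺ = {GPA, Year, Office, Advisor}, which contains all of one fragment — lossless.
Dependency preservation: the restricted closure of {GPA, Major} across the fragments never reaches {Year}, so GPA, Major → Year cannot be enforced without a join — not preserved.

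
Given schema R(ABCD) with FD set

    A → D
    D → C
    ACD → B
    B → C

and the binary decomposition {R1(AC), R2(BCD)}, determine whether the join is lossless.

No

Common attributes: R1 ∩ R2 = {C}.
No dependency enlarges {C}, so (C)⁺ = {C}.
The closure contains neither all of R1 = {AC} nor all of R2 = {BCD}, so the common attributes are not a superkey of either fragment. The join is lossy.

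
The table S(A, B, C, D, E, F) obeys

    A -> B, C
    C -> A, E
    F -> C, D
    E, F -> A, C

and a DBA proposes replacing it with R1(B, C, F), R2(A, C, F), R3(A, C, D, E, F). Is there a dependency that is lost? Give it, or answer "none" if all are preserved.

none

A → B, C: restricted closure across fragments reaches B, C.
C → A, E lies within R3.
F → C, D lies within R3.
E, F → A, C lies within R3.
Every dependency is enforceable on the fragments, so the decomposition is dependency-preserving.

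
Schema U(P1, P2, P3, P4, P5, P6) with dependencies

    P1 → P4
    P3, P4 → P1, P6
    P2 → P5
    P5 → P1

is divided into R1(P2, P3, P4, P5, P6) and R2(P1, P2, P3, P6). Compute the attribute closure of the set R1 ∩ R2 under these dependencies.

P1, P2, P3, P4, P5, P6

R1 ∩ R2 = {P2, P3, P6}.
P2 → P5 applies, adding P5
P5 → P1 applies, adding P1
P1 → P4 applies, adding P4
Closure: {P1, P2, P3, P4, P5, P6}.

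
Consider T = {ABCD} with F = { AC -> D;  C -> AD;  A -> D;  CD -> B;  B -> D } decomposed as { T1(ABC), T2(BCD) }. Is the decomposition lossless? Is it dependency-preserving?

Lossless test: (BC)⁺ = {ABCD}, which contains all of one fragment — lossless.
Dependency preservation: the restricted closure of {A} across the fragments never reaches {D}, so A → D cannot be enforced without a join — not preserved.

lossless but not dependency-preserving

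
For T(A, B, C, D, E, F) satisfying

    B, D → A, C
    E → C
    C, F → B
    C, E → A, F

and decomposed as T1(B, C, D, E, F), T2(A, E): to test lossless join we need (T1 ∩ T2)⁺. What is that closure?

A, B, C, E, F

T1 ∩ T2 = {E}.
E → C applies, adding C
C, E → A, F applies, adding A, F
C, F → B applies, adding B
Closure: {A, B, C, E, F}.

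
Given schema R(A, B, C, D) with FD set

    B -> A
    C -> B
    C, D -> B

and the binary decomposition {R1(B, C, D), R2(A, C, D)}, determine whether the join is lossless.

Yes

Common attributes: R1 ∩ R2 = {C, D}.
Closure of {C, D}: C → B applies, adding B; B → A applies, adding A. So (C, D)⁺ = {A, B, C, D}.
This closure contains every attribute of R1, so R1 ∩ R2 → R1. The join is lossless.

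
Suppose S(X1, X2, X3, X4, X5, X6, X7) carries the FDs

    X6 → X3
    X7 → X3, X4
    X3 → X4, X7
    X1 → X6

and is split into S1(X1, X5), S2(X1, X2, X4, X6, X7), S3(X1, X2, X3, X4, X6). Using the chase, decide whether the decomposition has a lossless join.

No

Chase test. Columns are X1, X2, X3, X4, X5, X6, X7; row i has aⱼ where attribute j ∈ Si, else bᵢⱼ.
Initial tableau (one row per fragment):
  row 1: a1 b12 b13 b14 a5 b16 b17
  row 2: a1 a2 b23 a4 b25 a6 a7
  row 3: a1 a2 a3 a4 b35 a6 b37
Rows 2 and 3 agree on X6; apply X6→X3 and equate their X3 entries.
Rows 2 and 3 agree on X3; apply X3→X4, X7 and equate their X4, X7 entries.
Rows 1 and 2 agree on X1; apply X1→X6 and equate their X6 entries.
Rows 1 and 2 agree on X6; apply X6→X3 and equate their X3 entries.
Rows 1 and 2 agree on X3; apply X3→X4, X7 and equate their X4, X7 entries.
No row becomes fully distinguished — the join is lossy.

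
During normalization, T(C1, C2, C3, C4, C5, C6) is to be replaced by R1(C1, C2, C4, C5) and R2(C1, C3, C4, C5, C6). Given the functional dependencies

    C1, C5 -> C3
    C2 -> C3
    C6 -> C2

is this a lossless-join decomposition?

Common attributes: R1 ∩ R2 = {C1, C4, C5}.
Closure of {C1, C4, C5}: C1, C5 → C3 applies, adding C3. So (C1, C4, C5)⁺ = {C1, C3, C4, C5}.
The closure contains neither all of R1 = {C1, C2, C4, C5} nor all of R2 = {C1, C3, C4, C5, C6}, so the common attributes are not a superkey of either fragment. The join is lossy.

No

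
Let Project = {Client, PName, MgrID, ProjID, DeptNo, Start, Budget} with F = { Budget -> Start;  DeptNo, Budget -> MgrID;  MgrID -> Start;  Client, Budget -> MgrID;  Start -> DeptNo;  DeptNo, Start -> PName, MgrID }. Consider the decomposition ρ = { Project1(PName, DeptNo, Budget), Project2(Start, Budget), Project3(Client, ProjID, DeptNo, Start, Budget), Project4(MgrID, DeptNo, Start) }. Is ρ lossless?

Chase test. Columns are Client, PName, MgrID, ProjID, DeptNo, Start, Budget; row i has aⱼ where attribute j ∈ Projecti, else bᵢⱼ.
Initial tableau (one row per fragment):
  row 1: b11 a2 b13 b14 a5 b16 a7
  row 2: b21 b22 b23 b24 b25 a6 a7
  row 3: a1 b32 b33 a4 a5 a6 a7
  row 4: b41 b42 a3 b44 a5 a6 b47
Rows 1 and 2 agree on Budget; apply Budget→Start and equate their Start entries.
Rows 1 and 3 agree on DeptNo, Budget; apply DeptNo, Budget→MgrID and equate their MgrID entries.
Rows 1 and 2 agree on Start; apply Start→DeptNo and equate their DeptNo entries.
Rows 1 and 2 agree on DeptNo, Start; apply DeptNo, Start→PName, MgrID and equate their PName, MgrID entries.
Rows 1 and 3 agree on DeptNo, Start; apply DeptNo, Start→PName, MgrID and equate their PName, MgrID entries.
Rows 1 and 4 agree on DeptNo, Start; apply DeptNo, Start→PName, MgrID and equate their PName, MgrID entries.
Row 3 is now all distinguished symbols — the join is lossless.

Yes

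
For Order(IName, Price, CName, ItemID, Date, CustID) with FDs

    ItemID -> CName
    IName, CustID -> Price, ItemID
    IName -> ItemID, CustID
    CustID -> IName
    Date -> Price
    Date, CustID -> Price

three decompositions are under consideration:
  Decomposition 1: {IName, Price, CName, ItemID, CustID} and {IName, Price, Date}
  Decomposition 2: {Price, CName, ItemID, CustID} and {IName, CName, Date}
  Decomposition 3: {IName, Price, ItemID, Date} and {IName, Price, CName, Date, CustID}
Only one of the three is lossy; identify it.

Decomposition 2

Decomposition 1: common = {IName, Price}, closure = {IName, Price, CName, ItemID, CustID} → lossless.
Decomposition 2: common = {CName}, closure = {CName} → lossy.
Decomposition 3: common = {IName, Price, Date}, closure = {IName, Price, CName, ItemID, Date, CustID} → lossless.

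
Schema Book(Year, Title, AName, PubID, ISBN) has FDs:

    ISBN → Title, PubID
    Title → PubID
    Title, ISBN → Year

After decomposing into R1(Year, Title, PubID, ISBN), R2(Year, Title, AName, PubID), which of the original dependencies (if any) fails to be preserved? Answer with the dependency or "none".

ISBN → Title, PubID lies within R1.
Title → PubID lies within R1.
Title, ISBN → Year lies within R1.
Every dependency is enforceable on the fragments, so the decomposition is dependency-preserving.

none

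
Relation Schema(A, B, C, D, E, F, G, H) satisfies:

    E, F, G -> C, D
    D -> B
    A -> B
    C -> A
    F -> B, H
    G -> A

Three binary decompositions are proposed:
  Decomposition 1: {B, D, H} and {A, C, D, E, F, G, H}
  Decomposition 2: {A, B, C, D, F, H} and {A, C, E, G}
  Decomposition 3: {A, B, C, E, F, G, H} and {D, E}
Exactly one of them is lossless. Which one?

Decomposition 1: common = {D, H}, closure = {B, D, H} → lossless.
Decomposition 2: common = {A, C}, closure = {A, B, C} → lossy.
Decomposition 3: common = {E}, closure = {E} → lossy.

Decomposition 1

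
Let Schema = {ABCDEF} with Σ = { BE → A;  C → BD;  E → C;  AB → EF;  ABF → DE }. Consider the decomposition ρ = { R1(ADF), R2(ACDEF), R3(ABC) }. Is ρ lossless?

Yes

Chase test. Columns are ABCDEF; row i has aⱼ where attribute j ∈ Ri, else bᵢⱼ.
Initial tableau (one row per fragment):
  row 1: a1 b12 b13 a4 b15 a6
  row 2: a1 b22 a3 a4 a5 a6
  row 3: a1 a2 a3 b34 b35 b36
Rows 2 and 3 agree on C; apply C→BD and equate their BD entries.
Rows 2 and 3 agree on AB; apply AB→EF and equate their EF entries.
Row 2 is now all distinguished symbols — the join is lossless.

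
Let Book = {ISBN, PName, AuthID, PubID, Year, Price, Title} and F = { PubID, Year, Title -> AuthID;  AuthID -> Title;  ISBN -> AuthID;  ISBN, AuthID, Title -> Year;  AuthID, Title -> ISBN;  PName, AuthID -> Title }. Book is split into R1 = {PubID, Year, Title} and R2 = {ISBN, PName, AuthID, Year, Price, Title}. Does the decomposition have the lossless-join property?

Common attributes: R1 ∩ R2 = {Year, Title}.
No dependency enlarges {Year, Title}, so (Year, Title)⁺ = {Year, Title}.
The closure contains neither all of R1 = {PubID, Year, Title} nor all of R2 = {ISBN, PName, AuthID, Year, Price, Title}, so the common attributes are not a superkey of either fragment. The join is lossy.

No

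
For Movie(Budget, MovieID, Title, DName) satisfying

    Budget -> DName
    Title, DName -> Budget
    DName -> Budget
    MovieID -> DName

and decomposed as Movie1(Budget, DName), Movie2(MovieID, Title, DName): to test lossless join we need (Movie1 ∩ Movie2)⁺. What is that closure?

Budget, DName

Movie1 ∩ Movie2 = {DName}.
DName → Budget applies, adding Budget
Closure: {Budget, DName}.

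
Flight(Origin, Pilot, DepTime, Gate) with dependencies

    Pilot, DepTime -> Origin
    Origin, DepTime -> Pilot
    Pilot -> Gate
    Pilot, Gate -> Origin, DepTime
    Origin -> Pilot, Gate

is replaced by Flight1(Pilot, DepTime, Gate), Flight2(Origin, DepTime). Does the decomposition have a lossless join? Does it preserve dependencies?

lossy and not dependency-preserving

Lossless test: (DepTime)⁺ = {DepTime}, which is a superkey of neither fragment — lossy.
Dependency preservation: the restricted closure of {Pilot, DepTime} across the fragments never reaches {Origin}, so Pilot, DepTime → Origin cannot be enforced without a join — not preserved.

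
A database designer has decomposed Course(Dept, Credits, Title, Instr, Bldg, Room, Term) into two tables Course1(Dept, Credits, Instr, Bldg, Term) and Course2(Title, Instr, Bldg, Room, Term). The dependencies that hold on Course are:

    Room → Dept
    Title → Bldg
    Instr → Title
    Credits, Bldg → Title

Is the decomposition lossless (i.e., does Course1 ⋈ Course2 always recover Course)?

No

Common attributes: Course1 ∩ Course2 = {Instr, Bldg, Term}.
Closure of {Instr, Bldg, Term}: Instr → Title applies, adding Title. So (Instr, Bldg, Term)⁺ = {Title, Instr, Bldg, Term}.
The closure contains neither all of Course1 = {Dept, Credits, Instr, Bldg, Term} nor all of Course2 = {Title, Instr, Bldg, Room, Term}, so the common attributes are not a superkey of either fragment. The join is lossy.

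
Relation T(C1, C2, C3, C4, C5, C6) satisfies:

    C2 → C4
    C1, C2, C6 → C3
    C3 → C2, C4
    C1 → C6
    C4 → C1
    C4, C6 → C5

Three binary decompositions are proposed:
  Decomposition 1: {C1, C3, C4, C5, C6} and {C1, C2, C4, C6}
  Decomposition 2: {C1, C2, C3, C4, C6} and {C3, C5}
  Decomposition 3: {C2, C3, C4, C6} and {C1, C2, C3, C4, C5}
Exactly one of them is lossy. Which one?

Decomposition 1

Decomposition 1: common = {C1, C4, C6}, closure = {C1, C4, C5, C6} → lossy.
Decomposition 2: common = {C3}, closure = {C1, C2, C3, C4, C5, C6} → lossless.
Decomposition 3: common = {C2, C3, C4}, closure = {C1, C2, C3, C4, C5, C6} → lossless.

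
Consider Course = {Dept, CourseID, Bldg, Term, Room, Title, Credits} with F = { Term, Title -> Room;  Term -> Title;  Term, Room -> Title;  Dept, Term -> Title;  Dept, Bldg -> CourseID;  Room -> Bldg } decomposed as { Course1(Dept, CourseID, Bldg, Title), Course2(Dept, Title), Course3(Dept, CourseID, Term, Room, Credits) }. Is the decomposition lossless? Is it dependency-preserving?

lossy and not dependency-preserving

Lossless test (chase): applying each FD to every pair of rows produces no changes in the tableau, so no row becomes fully distinguished — the join is lossy.
Dependency preservation: the restricted closure of {Term} across the fragments never reaches {Title}, so Term → Title cannot be enforced without a join — not preserved.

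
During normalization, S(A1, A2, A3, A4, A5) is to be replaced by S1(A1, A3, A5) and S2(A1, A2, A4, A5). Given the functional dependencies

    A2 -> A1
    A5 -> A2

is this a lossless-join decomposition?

No

Common attributes: S1 ∩ S2 = {A1, A5}.
Closure of {A1, A5}: A5 → A2 applies, adding A2. So (A1, A5)⁺ = {A1, A2, A5}.
The closure contains neither all of S1 = {A1, A3, A5} nor all of S2 = {A1, A2, A4, A5}, so the common attributes are not a superkey of either fragment. The join is lossy.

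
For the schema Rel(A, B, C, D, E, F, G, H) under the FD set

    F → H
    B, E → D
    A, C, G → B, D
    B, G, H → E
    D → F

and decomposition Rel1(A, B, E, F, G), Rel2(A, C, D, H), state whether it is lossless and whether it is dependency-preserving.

Lossless test: (A)⁺ = {A}, which is a superkey of neither fragment — lossy.
Dependency preservation: the restricted closure of {F} across the fragments never reaches {H}, so F → H cannot be enforced without a join — not preserved.

lossy and not dependency-preserving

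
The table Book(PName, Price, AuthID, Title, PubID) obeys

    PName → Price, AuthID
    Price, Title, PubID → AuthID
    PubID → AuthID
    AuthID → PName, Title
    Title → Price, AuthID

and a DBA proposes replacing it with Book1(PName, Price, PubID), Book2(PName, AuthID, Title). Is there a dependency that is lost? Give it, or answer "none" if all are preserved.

PName → Price, AuthID: restricted closure across fragments reaches Price, AuthID.
Price, Title, PubID → AuthID: restricted closure across fragments reaches AuthID.
PubID → AuthID: restricted closure across fragments reaches AuthID.
AuthID → PName, Title lies within Book2.
Title → Price, AuthID: restricted closure across fragments reaches Price, AuthID.
Every dependency is enforceable on the fragments, so the decomposition is dependency-preserving.

none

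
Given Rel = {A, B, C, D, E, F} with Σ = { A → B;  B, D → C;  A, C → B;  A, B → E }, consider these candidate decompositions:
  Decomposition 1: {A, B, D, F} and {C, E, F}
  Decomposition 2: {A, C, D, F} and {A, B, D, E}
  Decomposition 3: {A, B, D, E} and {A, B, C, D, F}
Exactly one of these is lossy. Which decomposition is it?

Decomposition 1

Decomposition 1: common = {F}, closure = {F} → lossy.
Decomposition 2: common = {A, D}, closure = {A, B, C, D, E} → lossless.
Decomposition 3: common = {A, B, D}, closure = {A, B, C, D, E} → lossless.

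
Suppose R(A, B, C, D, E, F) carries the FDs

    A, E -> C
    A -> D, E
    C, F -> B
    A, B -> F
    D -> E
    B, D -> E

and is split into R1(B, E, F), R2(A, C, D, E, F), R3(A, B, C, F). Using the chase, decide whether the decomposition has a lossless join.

Chase test. Columns are A, B, C, D, E, F; row i has aⱼ where attribute j ∈ Ri, else bᵢⱼ.
Initial tableau (one row per fragment):
  row 1: b11 a2 b13 b14 a5 a6
  row 2: a1 b22 a3 a4 a5 a6
  row 3: a1 a2 a3 b34 b35 a6
Rows 2 and 3 agree on A; apply A→D, E and equate their D, E entries.
Rows 2 and 3 agree on C, F; apply C, F→B and equate their B entries.
Row 2 is now all distinguished symbols — the join is lossless.

Yes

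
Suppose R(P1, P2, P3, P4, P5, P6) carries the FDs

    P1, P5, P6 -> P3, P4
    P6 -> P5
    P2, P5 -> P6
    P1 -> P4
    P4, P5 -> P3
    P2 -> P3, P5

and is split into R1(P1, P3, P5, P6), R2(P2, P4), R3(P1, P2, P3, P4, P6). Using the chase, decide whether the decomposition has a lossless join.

Yes

Chase test. Columns are P1, P2, P3, P4, P5, P6; row i has aⱼ where attribute j ∈ Ri, else bᵢⱼ.
Initial tableau (one row per fragment):
  row 1: a1 b12 a3 b14 a5 a6
  row 2: b21 a2 b23 a4 b25 b26
  row 3: a1 a2 a3 a4 b35 a6
Rows 1 and 3 agree on P6; apply P6→P5 and equate their P5 entries.
Rows 1 and 3 agree on P1; apply P1→P4 and equate their P4 entries.
Rows 2 and 3 agree on P2; apply P2→P3, P5 and equate their P3, P5 entries.
Rows 2 and 3 agree on P2, P5; apply P2, P5→P6 and equate their P6 entries.
Row 3 is now all distinguished symbols — the join is lossless.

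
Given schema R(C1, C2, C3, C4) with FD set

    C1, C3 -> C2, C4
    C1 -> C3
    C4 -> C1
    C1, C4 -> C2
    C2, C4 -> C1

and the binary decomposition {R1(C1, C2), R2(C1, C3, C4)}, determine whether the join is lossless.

Common attributes: R1 ∩ R2 = {C1}.
Closure of {C1}: C1 → C3 applies, adding C3; C1, C3 → C2, C4 applies, adding C2, C4. So (C1)⁺ = {C1, C2, C3, C4}.
This closure contains every attribute of R1, so R1 ∩ R2 → R1. The join is lossless.

Yes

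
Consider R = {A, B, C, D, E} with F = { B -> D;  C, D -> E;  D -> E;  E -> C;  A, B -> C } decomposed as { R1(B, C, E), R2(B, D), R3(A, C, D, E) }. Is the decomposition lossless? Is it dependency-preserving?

Lossless test (chase): Rows 1 and 2 agree on B; apply B→D and equate their D entries. Rows 1 and 2 agree on D; apply D→E and equate their E entries. Rows 1 and 2 agree on E; apply E→C and equate their C entries. No row becomes fully distinguished — the join is lossy.
Dependency preservation: A, B → C is not contained in any single fragment, but the restricted closure of its left-hand side across the fragments still reaches the right-hand side; the remaining FDs each lie inside some fragment. All dependencies are preserved.

lossy but dependency-preserving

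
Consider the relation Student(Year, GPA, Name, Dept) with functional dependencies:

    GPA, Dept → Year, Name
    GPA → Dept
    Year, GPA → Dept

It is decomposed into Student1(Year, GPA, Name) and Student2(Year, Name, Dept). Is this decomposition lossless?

Common attributes: Student1 ∩ Student2 = {Year, Name}.
No dependency enlarges {Year, Name}, so (Year, Name)⁺ = {Year, Name}.
The closure contains neither all of Student1 = {Year, GPA, Name} nor all of Student2 = {Year, Name, Dept}, so the common attributes are not a superkey of either fragment. The join is lossy.

No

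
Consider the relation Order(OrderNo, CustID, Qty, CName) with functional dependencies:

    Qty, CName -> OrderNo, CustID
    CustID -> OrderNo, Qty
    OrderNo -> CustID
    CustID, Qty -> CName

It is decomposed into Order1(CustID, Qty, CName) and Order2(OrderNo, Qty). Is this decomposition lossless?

No

Common attributes: Order1 ∩ Order2 = {Qty}.
No dependency enlarges {Qty}, so (Qty)⁺ = {Qty}.
The closure contains neither all of Order1 = {CustID, Qty, CName} nor all of Order2 = {OrderNo, Qty}, so the common attributes are not a superkey of either fragment. The join is lossy.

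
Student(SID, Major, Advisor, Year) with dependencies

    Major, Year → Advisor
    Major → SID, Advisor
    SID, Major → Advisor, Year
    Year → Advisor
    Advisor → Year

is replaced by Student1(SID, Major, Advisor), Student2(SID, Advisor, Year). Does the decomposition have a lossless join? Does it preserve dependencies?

lossless and dependency-preserving

Lossless test: (SID, Advisor)⁺ = {SID, Advisor, Year}, which contains all of one fragment — lossless.
Dependency preservation: Major, Year → Advisor; SID, Major → Advisor, Year are not contained in any single fragment, but the restricted closure of each left-hand side across the fragments still reaches the right-hand side; the remaining FDs each lie inside some fragment. All dependencies are preserved.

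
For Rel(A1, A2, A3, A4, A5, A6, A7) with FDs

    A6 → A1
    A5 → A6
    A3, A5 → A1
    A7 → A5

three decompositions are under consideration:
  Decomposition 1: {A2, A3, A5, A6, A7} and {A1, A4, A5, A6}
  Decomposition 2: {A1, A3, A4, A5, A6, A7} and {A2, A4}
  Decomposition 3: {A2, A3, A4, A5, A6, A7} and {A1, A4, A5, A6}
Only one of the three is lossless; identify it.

Decomposition 1: common = {A5, A6}, closure = {A1, A5, A6} → lossy.
Decomposition 2: common = {A4}, closure = {A4} → lossy.
Decomposition 3: common = {A4, A5, A6}, closure = {A1, A4, A5, A6} → lossless.

Decomposition 3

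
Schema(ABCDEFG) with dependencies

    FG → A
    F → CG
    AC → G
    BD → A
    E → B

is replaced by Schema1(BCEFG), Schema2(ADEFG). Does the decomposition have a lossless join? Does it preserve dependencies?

Lossless test: (EFG)⁺ = {ABCEFG}, which contains all of one fragment — lossless.
Dependency preservation: the restricted closure of {AC} across the fragments never reaches {G}, so AC → G cannot be enforced without a join — not preserved.

lossless but not dependency-preserving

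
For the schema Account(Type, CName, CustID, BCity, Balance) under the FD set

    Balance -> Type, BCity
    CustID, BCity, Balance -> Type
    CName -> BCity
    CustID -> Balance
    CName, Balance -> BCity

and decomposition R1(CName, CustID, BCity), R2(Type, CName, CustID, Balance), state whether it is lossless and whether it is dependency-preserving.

lossless but not dependency-preserving

Lossless test: (CName, CustID)⁺ = {Type, CName, CustID, BCity, Balance}, which contains all of one fragment — lossless.
Dependency preservation: the restricted closure of {Balance} across the fragments never reaches {Type, BCity}, so Balance → Type, BCity cannot be enforced without a join — not preserved.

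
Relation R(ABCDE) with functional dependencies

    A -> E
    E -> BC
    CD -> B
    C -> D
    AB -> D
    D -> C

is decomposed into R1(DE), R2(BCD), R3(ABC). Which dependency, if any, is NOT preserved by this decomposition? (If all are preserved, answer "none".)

Check A → E: no single fragment contains all of {AE}, and the restricted closure of {A} across the fragments never reaches {E}.
E → BC is preserved.
CD → B is preserved.
C → D is preserved.
AB → D is preserved.
D → C is preserved.

A -> E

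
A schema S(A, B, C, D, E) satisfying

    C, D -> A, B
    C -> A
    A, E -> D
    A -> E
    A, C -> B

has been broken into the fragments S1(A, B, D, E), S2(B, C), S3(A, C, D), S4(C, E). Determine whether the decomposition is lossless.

Chase test. Columns are A, B, C, D, E; row i has aⱼ where attribute j ∈ Si, else bᵢⱼ.
Initial tableau (one row per fragment):
  row 1: a1 a2 b13 a4 a5
  row 2: b21 a2 a3 b24 b25
  row 3: a1 b32 a3 a4 b35
  row 4: b41 b42 a3 b44 a5
Rows 2 and 3 agree on C; apply C→A and equate their A entries.
Rows 2 and 4 agree on C; apply C→A and equate their A entries.
Rows 1 and 4 agree on A, E; apply A, E→D and equate their D entries.
Rows 1 and 2 agree on A; apply A→E and equate their E entries.
Rows 1 and 3 agree on A; apply A→E and equate their E entries.
Rows 2 and 3 agree on A, C; apply A, C→B and equate their B entries.
Rows 2 and 4 agree on A, C; apply A, C→B and equate their B entries.
Rows 1 and 2 agree on A, E; apply A, E→D and equate their D entries.
Row 2 is now all distinguished symbols — the join is lossless.

Yes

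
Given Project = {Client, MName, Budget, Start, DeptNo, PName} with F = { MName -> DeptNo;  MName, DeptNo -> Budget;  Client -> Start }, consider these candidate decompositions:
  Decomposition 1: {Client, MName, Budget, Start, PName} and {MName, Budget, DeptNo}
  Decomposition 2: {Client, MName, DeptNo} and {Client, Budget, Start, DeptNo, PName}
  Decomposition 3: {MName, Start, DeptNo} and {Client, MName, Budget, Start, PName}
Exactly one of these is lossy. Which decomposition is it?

Decomposition 2

Decomposition 1: common = {MName, Budget}, closure = {MName, Budget, DeptNo} → lossless.
Decomposition 2: common = {Client, DeptNo}, closure = {Client, Start, DeptNo} → lossy.
Decomposition 3: common = {MName, Start}, closure = {MName, Budget, Start, DeptNo} → lossless.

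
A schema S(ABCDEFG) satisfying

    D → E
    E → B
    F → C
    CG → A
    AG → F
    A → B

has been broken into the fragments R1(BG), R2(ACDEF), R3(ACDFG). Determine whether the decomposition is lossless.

No

Chase test. Columns are ABCDEFG; row i has aⱼ where attribute j ∈ Ri, else bᵢⱼ.
Initial tableau (one row per fragment):
  row 1: b11 a2 b13 b14 b15 b16 a7
  row 2: a1 b22 a3 a4 a5 a6 b27
  row 3: a1 b32 a3 a4 b35 a6 a7
Rows 2 and 3 agree on D; apply D→E and equate their E entries.
Rows 2 and 3 agree on E; apply E→B and equate their B entries.
No row becomes fully distinguished — the join is lossy.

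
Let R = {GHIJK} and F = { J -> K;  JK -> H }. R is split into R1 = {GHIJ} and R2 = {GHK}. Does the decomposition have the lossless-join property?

Common attributes: R1 ∩ R2 = {GH}.
No dependency enlarges {GH}, so (GH)⁺ = {GH}.
The closure contains neither all of R1 = {GHIJ} nor all of R2 = {GHK}, so the common attributes are not a superkey of either fragment. The join is lossy.

No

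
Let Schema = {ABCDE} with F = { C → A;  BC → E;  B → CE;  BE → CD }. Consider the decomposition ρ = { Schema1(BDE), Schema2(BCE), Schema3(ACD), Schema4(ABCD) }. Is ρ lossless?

Yes

Chase test. Columns are ABCDE; row i has aⱼ where attribute j ∈ Schemai, else bᵢⱼ.
Initial tableau (one row per fragment):
  row 1: b11 a2 b13 a4 a5
  row 2: b21 a2 a3 b24 a5
  row 3: a1 b32 a3 a4 b35
  row 4: a1 a2 a3 a4 b45
Rows 2 and 3 agree on C; apply C→A and equate their A entries.
Rows 2 and 4 agree on BC; apply BC→E and equate their E entries.
Rows 1 and 2 agree on B; apply B→CE and equate their CE entries.
Rows 1 and 2 agree on BE; apply BE→CD and equate their CD entries.
Rows 1 and 2 agree on C; apply C→A and equate their A entries.
Row 1 is now all distinguished symbols — the join is lossless.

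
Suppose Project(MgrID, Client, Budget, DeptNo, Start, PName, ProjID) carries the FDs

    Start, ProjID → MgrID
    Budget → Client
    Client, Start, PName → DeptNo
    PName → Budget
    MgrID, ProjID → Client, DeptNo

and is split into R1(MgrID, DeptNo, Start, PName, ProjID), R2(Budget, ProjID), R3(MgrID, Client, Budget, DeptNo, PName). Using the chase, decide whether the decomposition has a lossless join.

Chase test. Columns are MgrID, Client, Budget, DeptNo, Start, PName, ProjID; row i has aⱼ where attribute j ∈ Ri, else bᵢⱼ.
Initial tableau (one row per fragment):
  row 1: a1 b12 b13 a4 a5 a6 a7
  row 2: b21 b22 a3 b24 b25 b26 a7
  row 3: a1 a2 a3 a4 b35 a6 b37
Rows 2 and 3 agree on Budget; apply Budget→Client and equate their Client entries.
Rows 1 and 3 agree on PName; apply PName→Budget and equate their Budget entries.
Rows 1 and 2 agree on Budget; apply Budget→Client and equate their Client entries.
Row 1 is now all distinguished symbols — the join is lossless.

Yes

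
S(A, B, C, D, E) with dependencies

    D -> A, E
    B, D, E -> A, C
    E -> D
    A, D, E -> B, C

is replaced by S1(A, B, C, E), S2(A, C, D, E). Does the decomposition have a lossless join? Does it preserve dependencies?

lossless and dependency-preserving

Lossless test: (A, C, E)⁺ = {A, B, C, D, E}, which contains all of one fragment — lossless.
Dependency preservation: B, D, E → A, C; A, D, E → B, C are not contained in any single fragment, but the restricted closure of each left-hand side across the fragments still reaches the right-hand side; the remaining FDs each lie inside some fragment. All dependencies are preserved.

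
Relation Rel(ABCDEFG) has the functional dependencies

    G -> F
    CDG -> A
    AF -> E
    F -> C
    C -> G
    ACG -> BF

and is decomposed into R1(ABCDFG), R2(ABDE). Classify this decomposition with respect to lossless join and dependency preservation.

Lossless test: (ABD)⁺ = {ABD}, which is a superkey of neither fragment — lossy.
Dependency preservation: the restricted closure of {AF} across the fragments never reaches {E}, so AF → E cannot be enforced without a join — not preserved.

lossy and not dependency-preserving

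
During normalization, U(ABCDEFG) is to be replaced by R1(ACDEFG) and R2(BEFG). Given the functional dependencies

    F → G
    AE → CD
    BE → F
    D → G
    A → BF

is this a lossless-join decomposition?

Common attributes: R1 ∩ R2 = {EFG}.
No dependency enlarges {EFG}, so (EFG)⁺ = {EFG}.
The closure contains neither all of R1 = {ACDEFG} nor all of R2 = {BEFG}, so the common attributes are not a superkey of either fragment. The join is lossy.

No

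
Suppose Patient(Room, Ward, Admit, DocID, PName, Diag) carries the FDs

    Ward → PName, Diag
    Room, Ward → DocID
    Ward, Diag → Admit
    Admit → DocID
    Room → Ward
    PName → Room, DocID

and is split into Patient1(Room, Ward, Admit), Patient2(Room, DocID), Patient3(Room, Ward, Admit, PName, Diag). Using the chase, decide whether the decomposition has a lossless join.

Yes

Chase test. Columns are Room, Ward, Admit, DocID, PName, Diag; row i has aⱼ where attribute j ∈ Patienti, else bᵢⱼ.
Initial tableau (one row per fragment):
  row 1: a1 a2 a3 b14 b15 b16
  row 2: a1 b22 b23 a4 b25 b26
  row 3: a1 a2 a3 b34 a5 a6
Rows 1 and 3 agree on Ward; apply Ward→PName, Diag and equate their PName, Diag entries.
Rows 1 and 3 agree on Room, Ward; apply Room, Ward→DocID and equate their DocID entries.
Rows 1 and 2 agree on Room; apply Room→Ward and equate their Ward entries.
Rows 1 and 2 agree on Ward; apply Ward→PName, Diag and equate their PName, Diag entries.
Rows 1 and 2 agree on Room, Ward; apply Room, Ward→DocID and equate their DocID entries.
Rows 1 and 2 agree on Ward, Diag; apply Ward, Diag→Admit and equate their Admit entries.
Row 1 is now all distinguished symbols — the join is lossless.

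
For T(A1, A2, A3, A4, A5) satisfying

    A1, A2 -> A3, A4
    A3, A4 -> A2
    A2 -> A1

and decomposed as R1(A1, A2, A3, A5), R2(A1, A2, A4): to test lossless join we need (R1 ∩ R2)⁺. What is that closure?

A1, A2, A3, A4

R1 ∩ R2 = {A1, A2}.
A1, A2 → A3, A4 applies, adding A3, A4
Closure: {A1, A2, A3, A4}.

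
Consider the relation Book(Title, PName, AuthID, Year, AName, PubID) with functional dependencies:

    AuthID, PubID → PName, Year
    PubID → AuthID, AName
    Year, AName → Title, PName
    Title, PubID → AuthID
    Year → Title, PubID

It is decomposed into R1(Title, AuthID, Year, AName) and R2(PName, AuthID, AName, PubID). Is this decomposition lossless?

No

Common attributes: R1 ∩ R2 = {AuthID, AName}.
No dependency enlarges {AuthID, AName}, so (AuthID, AName)⁺ = {AuthID, AName}.
The closure contains neither all of R1 = {Title, AuthID, Year, AName} nor all of R2 = {PName, AuthID, AName, PubID}, so the common attributes are not a superkey of either fragment. The join is lossy.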